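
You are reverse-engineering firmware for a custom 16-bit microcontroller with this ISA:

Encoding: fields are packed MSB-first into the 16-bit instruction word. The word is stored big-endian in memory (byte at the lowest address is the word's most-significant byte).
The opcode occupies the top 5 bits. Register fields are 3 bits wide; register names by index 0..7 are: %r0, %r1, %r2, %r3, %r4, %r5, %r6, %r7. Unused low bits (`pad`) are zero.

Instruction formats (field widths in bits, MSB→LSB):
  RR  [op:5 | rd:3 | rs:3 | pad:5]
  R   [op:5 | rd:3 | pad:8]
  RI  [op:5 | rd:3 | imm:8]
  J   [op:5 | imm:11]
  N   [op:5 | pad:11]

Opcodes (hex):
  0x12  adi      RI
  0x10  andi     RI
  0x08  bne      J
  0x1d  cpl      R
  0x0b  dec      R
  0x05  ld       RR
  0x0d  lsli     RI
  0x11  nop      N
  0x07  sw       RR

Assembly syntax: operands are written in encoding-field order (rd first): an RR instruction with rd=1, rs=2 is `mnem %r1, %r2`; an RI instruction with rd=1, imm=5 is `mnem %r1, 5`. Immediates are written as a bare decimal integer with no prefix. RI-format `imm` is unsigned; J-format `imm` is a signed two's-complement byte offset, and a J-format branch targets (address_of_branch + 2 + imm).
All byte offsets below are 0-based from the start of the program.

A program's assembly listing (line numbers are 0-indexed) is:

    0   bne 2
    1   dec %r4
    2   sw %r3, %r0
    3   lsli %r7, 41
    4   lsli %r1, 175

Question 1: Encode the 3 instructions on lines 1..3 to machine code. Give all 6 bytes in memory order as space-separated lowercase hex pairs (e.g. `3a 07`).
5c 00 3b 00 6f 29

1. dec fields op=0xb:5|rd=4:3|pad=0:8 → word 5c00h → 5c 00
2. sw fields op=0x7:5|rd=3:3|rs=0:3|pad=0:5 → word 3b00h → 3b 00
3. lsli fields op=0xd:5|rd=7:3|imm=41:8 → word 6f29h → 6f 29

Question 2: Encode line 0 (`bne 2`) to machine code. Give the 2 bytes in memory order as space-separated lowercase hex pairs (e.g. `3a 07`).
40 02

0. bne fields op=0x8:5|imm=2:11 → word 4002h → 40 02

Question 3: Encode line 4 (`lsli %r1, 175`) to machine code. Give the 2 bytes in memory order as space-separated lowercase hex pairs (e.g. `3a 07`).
L4: lsli op=0xd:5|rd=1:3|imm=175:8 ⇒ 0x69af ⇒ big 69 af

69 af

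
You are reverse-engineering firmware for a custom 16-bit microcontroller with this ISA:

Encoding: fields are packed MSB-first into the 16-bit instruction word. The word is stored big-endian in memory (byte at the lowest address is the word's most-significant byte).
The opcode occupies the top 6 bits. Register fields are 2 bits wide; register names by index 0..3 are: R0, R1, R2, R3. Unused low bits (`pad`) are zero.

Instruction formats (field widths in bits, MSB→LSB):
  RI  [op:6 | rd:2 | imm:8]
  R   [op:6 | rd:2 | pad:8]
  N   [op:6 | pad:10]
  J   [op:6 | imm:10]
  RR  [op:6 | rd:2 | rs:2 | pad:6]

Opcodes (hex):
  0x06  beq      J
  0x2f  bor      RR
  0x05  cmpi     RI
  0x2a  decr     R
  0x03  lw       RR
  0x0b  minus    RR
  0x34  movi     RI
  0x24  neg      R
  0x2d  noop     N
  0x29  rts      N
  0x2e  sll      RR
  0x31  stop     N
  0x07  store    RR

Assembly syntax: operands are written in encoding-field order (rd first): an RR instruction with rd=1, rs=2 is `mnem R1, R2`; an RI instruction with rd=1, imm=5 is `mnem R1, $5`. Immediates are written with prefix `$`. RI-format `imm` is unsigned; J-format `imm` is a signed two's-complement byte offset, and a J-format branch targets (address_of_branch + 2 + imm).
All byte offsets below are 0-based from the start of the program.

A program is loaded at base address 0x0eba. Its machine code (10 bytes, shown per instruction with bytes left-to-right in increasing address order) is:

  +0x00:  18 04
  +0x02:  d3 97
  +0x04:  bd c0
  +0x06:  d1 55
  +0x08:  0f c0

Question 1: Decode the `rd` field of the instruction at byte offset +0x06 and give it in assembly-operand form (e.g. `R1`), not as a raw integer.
@+06  big-endian(d1 55) = 0xd155
  op=0xd155>>10=0x34 ⇒ movi (RI)
  [9:8] rd=1 = R1
  [7:0] imm=85 = $85

R1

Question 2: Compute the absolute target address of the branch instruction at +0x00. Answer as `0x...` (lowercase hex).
0x0ec0

@+00  big-endian(18 04) = 0x1804
  top 6b → 0x6 → beq [J]
  imm: (w>>0)&0x3ff=0x4 → $4
  target = base 0x0eba + off 0x00 + 2 + imm 4 = 0x0ec0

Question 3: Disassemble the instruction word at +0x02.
+0x02: d3 97 ⇒ word 0xd397 (big)
  op=0xd397>>10=0x34 ⇒ movi (RI)
  rd: (w>>8)&0x3=0x3 → R3
  imm: (w>>0)&0xff=0x97 → $151

movi R3, $151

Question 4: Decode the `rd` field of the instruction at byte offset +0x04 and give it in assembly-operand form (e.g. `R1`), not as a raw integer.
[04] bd c0 → 0xbdc0
  op=0xbdc0>>10=0x2f ⇒ bor (RR)
  [9:8] rd=1 = R1
  [7:6] rs=3 = R3

R1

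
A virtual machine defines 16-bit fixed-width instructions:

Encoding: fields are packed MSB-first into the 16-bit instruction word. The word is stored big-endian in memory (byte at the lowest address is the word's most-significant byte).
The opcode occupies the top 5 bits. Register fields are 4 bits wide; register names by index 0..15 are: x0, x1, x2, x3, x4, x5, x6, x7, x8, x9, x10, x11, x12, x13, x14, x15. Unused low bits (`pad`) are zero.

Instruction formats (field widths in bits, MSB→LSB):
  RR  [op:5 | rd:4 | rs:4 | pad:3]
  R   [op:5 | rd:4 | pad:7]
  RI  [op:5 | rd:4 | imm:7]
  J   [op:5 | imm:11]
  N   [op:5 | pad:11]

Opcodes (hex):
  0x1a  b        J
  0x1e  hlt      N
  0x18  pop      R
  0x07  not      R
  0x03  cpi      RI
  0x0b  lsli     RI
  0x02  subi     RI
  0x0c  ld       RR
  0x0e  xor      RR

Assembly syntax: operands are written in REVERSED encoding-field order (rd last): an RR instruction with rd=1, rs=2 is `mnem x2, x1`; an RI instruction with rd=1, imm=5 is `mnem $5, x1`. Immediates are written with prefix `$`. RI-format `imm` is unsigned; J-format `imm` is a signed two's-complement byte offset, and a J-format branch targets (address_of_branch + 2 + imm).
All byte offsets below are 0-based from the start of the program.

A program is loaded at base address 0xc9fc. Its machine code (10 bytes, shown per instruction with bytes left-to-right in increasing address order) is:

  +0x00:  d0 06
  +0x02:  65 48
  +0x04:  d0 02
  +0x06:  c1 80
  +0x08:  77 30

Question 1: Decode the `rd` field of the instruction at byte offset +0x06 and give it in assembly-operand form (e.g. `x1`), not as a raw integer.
x3

off 0x06: read c1 80 as big → 0xc180
  top 5b → 0x18 → pop [R]
  rd@[10:7]=0x3 ⇒ x3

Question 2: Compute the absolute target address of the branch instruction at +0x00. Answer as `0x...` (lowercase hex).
+0x00: d0 06 ⇒ word 0xd006 (big)
  op=0xd006>>11=0x1a ⇒ b (J)
  imm: (w>>0)&0x7ff=0x6 → $6
  target = base 0xc9fc + off 0x00 + 2 + imm 6 = 0xca04

0xca04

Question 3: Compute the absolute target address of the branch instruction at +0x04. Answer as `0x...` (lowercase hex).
0xca04

[04] d0 02 → 0xd002
  op=0xd002>>11=0x1a ⇒ b (J)
  [10:0] imm=2 = $2
  target = base 0xc9fc + off 0x04 + 2 + imm 2 = 0xca04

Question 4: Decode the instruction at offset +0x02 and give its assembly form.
ld x9, x10

@+02  big-endian(65 48) = 0x6548
  op=0x6548>>11=0xc ⇒ ld (RR)
  rd@[10:7]=0xa ⇒ x10
  rs@[6:3]=0x9 ⇒ x9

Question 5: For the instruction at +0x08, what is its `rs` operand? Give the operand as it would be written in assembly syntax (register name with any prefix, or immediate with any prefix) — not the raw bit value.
x6

[08] 77 30 → 0x7730
  op=0x7730>>11=0xe ⇒ xor (RR)
  rd: (w>>7)&0xf=0xe → x14
  rs: (w>>3)&0xf=0x6 → x6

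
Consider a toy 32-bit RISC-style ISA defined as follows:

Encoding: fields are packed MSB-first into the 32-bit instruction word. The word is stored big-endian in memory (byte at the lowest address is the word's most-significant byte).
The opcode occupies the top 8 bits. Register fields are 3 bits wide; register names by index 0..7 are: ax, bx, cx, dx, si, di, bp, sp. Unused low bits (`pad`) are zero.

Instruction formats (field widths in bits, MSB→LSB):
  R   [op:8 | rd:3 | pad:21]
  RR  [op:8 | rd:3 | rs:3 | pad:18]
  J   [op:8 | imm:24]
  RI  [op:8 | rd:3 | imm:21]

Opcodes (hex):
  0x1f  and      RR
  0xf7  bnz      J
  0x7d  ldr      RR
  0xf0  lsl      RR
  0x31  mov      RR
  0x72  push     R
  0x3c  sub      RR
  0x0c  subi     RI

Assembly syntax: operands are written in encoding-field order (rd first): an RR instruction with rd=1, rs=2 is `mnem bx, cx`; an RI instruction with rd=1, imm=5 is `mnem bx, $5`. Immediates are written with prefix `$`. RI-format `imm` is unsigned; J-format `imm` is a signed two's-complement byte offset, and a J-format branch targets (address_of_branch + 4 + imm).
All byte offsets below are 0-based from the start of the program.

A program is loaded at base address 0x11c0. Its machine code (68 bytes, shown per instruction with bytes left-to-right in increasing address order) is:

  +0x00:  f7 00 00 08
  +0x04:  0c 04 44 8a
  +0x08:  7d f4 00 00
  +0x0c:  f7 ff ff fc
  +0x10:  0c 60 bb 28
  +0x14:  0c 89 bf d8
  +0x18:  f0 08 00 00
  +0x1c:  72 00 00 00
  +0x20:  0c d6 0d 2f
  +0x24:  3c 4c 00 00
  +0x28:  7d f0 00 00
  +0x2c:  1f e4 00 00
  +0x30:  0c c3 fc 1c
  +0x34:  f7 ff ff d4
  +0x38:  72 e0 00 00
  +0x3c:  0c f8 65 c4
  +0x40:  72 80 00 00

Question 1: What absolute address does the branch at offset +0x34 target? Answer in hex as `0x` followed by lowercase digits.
0x11cc

@+34  big-endian(f7 ff ff d4) = 0xf7ffffd4
  op=0xf7ffffd4>>24=0xf7 ⇒ bnz (J)
  [23:0] imm=16777172 (s24→-44) = $-44
  target = base 0x11c0 + off 0x34 + 4 + imm -44 = 0x11cc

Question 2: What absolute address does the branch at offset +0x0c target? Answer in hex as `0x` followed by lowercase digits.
0x11cc

@+0c  big-endian(f7 ff ff fc) = 0xf7fffffc
  opcode bits[31:24]=0xf7: bnz/J
  imm@[23:0]=0xfffffc (s24→-4) ⇒ $-4
  target = base 0x11c0 + off 0x0c + 4 + imm -4 = 0x11cc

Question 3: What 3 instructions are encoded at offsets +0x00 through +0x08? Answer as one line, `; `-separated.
bnz $8; subi ax, $279690; ldr sp, di

off 0x00: read f7 00 00 08 as big → 0xf7000008
  top 8b → 0xf7 → bnz [J]
  imm: (w>>0)&0xffffff=0x8 → $8
off 0x04: read 0c 04 44 8a as big → 0x0c04448a
  top 8b → 0xc → subi [RI]
  rd: (w>>21)&0x7=0x0 → ax
  imm: (w>>0)&0x1fffff=0x4448a → $279690
off 0x08: read 7d f4 00 00 as big → 0x7df40000
  top 8b → 0x7d → ldr [RR]
  rd: (w>>21)&0x7=0x7 → sp
  rs: (w>>18)&0x7=0x5 → di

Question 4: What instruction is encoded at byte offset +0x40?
push si

@+40  big-endian(72 80 00 00) = 0x72800000
  opcode bits[31:24]=0x72: push/R
  rd@[23:21]=0x4 ⇒ si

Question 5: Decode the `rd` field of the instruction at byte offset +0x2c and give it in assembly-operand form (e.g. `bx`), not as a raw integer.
+0x2c: 1f e4 00 00 ⇒ word 0x1fe40000 (big)
  opcode bits[31:24]=0x1f: and/RR
  rd@[23:21]=0x7 ⇒ sp
  rs@[20:18]=0x1 ⇒ bx

sp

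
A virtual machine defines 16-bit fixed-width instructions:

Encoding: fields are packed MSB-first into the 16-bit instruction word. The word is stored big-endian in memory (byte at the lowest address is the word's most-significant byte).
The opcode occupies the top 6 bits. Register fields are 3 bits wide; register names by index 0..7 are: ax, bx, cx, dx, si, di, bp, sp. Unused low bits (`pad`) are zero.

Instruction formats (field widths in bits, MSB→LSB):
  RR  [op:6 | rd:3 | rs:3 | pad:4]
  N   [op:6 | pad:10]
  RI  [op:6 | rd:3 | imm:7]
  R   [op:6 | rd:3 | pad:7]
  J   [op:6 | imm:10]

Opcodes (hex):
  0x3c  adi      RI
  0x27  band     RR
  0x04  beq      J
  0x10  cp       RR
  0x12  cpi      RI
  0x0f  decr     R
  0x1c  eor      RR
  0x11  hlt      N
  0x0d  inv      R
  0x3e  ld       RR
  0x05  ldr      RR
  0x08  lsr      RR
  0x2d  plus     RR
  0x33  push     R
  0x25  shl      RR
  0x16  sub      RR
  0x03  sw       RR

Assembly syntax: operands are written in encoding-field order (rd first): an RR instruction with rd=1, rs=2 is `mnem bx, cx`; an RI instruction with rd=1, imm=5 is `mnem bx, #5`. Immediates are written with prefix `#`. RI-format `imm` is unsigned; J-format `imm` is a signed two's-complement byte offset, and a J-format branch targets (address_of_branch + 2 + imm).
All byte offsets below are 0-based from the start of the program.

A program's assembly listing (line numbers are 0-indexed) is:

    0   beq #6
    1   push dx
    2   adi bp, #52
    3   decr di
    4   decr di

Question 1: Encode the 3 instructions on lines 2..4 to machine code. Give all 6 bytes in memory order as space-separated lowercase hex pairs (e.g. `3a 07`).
line 2 (adi): pack op=0x3c:6|rd=6:3|imm=52:7 = 0xf334; big→ f3 34
line 3 (decr): pack op=0xf:6|rd=5:3|pad=0:7 = 0x3e80; big→ 3e 80
line 4 (decr): pack op=0xf:6|rd=5:3|pad=0:7 = 0x3e80; big→ 3e 80

f3 34 3e 80 3e 80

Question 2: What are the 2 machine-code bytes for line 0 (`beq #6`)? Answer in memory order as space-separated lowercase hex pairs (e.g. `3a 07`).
10 06

L0: beq op=0x4:6|imm=6:10 ⇒ 0x1006 ⇒ big 10 06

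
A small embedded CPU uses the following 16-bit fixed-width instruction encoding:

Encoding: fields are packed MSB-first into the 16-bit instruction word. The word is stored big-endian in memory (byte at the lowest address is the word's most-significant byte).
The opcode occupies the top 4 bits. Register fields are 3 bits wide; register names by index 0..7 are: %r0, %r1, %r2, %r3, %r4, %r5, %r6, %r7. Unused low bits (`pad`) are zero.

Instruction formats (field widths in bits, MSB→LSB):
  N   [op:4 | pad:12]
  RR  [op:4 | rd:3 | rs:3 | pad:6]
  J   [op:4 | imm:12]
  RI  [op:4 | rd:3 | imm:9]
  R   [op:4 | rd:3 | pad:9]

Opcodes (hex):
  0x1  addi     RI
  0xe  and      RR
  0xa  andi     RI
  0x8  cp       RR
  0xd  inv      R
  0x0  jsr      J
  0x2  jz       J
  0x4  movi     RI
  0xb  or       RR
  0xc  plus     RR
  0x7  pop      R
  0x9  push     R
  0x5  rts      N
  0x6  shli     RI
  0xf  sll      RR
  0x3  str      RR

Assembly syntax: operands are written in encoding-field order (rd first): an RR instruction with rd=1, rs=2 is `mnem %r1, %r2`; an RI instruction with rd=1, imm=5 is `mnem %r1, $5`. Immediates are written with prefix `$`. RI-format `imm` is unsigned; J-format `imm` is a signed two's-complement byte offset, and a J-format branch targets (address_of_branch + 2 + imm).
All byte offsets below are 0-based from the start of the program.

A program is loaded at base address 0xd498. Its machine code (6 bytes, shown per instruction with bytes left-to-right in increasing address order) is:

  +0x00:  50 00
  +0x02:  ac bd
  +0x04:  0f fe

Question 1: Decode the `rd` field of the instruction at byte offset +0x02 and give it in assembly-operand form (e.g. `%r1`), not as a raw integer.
%r6

@+02  big-endian(ac bd) = 0xacbd
  op=0xacbd>>12=0xa ⇒ andi (RI)
  rd: (w>>9)&0x7=0x6 → %r6
  imm: (w>>0)&0x1ff=0xbd → $189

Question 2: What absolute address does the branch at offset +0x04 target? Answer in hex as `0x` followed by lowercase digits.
+0x04: 0f fe ⇒ word 0x0ffe (big)
  top 4b → 0x0 → jsr [J]
  [11:0] imm=4094 (s12→-2) = $-2
  target = base 0xd498 + off 0x04 + 2 + imm -2 = 0xd49c

0xd49c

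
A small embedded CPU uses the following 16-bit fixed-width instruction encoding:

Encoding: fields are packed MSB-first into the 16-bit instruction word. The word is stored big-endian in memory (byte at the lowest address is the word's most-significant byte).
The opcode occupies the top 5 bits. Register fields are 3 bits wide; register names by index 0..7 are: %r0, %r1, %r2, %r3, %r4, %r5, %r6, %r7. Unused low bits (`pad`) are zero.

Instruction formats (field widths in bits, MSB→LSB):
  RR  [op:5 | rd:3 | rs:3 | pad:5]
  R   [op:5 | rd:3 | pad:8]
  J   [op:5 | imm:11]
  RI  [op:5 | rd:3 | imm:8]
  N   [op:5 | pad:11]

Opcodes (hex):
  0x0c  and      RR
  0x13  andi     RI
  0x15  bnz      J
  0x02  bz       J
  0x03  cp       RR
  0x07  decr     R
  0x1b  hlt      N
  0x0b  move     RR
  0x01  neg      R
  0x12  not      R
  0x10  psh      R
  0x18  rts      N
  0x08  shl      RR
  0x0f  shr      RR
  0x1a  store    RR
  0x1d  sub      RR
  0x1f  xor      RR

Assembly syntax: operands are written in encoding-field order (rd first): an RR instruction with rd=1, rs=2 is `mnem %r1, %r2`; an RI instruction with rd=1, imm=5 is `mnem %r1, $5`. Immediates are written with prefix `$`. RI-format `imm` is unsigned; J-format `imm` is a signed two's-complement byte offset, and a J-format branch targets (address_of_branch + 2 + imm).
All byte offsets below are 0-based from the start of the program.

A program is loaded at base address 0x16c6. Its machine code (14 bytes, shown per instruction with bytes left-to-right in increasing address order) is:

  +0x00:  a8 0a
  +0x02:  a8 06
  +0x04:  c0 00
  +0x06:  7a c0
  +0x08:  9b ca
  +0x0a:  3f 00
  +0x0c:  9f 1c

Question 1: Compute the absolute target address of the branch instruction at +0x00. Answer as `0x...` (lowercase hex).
0x16d2

off 0x00: read a8 0a as big → 0xa80a
  opcode bits[15:11]=0x15: bnz/J
  imm@[10:0]=0xa ⇒ $10
  target = base 0x16c6 + off 0x00 + 2 + imm 10 = 0x16d2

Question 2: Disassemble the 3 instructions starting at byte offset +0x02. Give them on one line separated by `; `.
[02] a8 06 → 0xa806
  top 5b → 0x15 → bnz [J]
  imm: (w>>0)&0x7ff=0x6 → $6
[04] c0 00 → 0xc000
  top 5b → 0x18 → rts [N]
[06] 7a c0 → 0x7ac0
  top 5b → 0xf → shr [RR]
  rd: (w>>8)&0x7=0x2 → %r2
  rs: (w>>5)&0x7=0x6 → %r6

bnz $6; rts; shr %r2, %r6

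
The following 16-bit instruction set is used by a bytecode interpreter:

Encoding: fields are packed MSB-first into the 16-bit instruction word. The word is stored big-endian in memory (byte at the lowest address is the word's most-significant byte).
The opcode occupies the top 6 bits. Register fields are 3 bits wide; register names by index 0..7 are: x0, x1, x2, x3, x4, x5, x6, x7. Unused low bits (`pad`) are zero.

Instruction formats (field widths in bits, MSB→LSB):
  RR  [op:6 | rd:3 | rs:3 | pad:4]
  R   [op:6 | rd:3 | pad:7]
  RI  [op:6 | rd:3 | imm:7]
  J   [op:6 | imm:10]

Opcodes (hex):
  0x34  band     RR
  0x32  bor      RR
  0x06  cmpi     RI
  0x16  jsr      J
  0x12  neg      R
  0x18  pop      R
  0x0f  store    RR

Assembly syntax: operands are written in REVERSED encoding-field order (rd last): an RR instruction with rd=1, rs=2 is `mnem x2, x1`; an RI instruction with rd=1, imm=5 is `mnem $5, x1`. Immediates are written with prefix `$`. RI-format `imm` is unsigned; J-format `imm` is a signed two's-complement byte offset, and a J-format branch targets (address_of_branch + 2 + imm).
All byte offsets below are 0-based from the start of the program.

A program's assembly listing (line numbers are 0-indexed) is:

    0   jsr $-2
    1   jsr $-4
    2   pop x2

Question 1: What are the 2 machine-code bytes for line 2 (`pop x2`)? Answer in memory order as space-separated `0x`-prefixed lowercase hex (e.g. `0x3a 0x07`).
2. pop fields op=0x18:6|rd=2:3|pad=0:7 → word 6100h → 61 00

0x61 0x00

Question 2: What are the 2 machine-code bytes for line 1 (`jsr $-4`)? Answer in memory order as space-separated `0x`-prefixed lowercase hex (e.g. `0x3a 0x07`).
1. jsr fields op=0x16:6|imm=-4:10 → word 5bfch → 5b fc

0x5b 0xfc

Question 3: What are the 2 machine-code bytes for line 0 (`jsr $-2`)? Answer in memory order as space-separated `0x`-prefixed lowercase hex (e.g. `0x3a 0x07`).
0x5b 0xfe

0. jsr fields op=0x16:6|imm=-2:10 → word 5bfeh → 5b fe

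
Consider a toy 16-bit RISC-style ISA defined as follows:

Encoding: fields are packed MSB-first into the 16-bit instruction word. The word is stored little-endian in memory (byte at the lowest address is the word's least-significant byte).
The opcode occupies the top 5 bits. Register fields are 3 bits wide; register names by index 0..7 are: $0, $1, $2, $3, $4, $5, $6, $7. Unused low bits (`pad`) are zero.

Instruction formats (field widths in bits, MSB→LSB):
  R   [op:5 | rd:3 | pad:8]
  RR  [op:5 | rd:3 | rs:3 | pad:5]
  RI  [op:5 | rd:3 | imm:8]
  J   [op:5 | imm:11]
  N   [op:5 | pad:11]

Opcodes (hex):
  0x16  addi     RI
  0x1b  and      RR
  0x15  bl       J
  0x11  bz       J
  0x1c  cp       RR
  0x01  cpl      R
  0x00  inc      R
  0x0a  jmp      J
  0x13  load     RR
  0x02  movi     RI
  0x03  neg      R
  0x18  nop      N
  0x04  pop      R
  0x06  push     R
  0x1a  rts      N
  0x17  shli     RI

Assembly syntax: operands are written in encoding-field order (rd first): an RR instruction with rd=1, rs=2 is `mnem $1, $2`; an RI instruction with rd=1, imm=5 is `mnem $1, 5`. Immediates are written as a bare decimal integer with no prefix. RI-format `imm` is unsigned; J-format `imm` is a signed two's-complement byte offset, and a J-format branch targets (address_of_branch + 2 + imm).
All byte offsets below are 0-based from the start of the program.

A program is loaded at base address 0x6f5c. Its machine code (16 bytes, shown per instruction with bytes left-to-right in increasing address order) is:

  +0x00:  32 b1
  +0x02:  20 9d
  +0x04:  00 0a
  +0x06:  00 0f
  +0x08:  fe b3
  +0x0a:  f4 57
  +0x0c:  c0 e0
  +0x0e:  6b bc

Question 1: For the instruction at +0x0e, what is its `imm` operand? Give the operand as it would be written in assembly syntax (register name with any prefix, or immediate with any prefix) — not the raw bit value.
107

off 0x0e: read 6b bc as little → 0xbc6b
  opcode bits[15:11]=0x17: shli/RI
  rd@[10:8]=0x4 ⇒ $4
  imm@[7:0]=0x6b ⇒ 107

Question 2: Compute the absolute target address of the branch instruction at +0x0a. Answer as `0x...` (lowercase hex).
[0a] f4 57 → 0x57f4
  top 5b → 0xa → jmp [J]
  [10:0] imm=2036 (s11→-12) = -12
  target = base 0x6f5c + off 0x0a + 2 + imm -12 = 0x6f5c

0x6f5c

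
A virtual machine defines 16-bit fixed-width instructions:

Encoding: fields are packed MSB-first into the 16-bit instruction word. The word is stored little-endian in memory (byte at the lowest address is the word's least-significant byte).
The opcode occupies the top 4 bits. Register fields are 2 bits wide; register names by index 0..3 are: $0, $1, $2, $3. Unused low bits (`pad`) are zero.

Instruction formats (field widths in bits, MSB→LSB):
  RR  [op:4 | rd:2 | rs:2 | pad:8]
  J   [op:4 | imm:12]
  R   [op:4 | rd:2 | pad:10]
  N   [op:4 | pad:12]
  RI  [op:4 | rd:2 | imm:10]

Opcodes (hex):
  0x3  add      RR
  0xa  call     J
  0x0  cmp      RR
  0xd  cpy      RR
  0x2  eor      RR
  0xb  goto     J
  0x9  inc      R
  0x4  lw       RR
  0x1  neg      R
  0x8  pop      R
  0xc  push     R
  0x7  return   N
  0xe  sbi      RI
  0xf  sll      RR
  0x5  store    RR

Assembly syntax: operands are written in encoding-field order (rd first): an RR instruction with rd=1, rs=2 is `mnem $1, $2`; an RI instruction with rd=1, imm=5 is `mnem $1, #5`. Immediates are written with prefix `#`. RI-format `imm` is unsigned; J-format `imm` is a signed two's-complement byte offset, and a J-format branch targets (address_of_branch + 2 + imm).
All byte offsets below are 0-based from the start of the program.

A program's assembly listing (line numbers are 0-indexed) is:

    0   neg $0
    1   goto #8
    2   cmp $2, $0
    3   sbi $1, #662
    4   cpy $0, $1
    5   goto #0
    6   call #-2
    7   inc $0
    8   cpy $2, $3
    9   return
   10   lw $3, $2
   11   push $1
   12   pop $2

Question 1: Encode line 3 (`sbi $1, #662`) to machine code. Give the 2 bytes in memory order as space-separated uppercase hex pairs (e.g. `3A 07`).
96 E6

3. sbi fields op=0xe:4|rd=1:2|imm=662:10 → word e696h → 96 e6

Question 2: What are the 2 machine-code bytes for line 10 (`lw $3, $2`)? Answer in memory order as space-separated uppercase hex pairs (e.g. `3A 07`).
10. lw fields op=0x4:4|rd=3:2|rs=2:2|pad=0:8 → word 4e00h → 00 4e

00 4E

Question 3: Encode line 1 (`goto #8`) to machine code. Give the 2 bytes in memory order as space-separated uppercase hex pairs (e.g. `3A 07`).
1. goto fields op=0xb:4|imm=8:12 → word b008h → 08 b0

08 B0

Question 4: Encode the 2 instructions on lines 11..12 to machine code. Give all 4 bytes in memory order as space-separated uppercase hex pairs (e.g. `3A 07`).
line 11 (push): pack op=0xc:4|rd=1:2|pad=0:10 = 0xc400; little→ 00 c4
line 12 (pop): pack op=0x8:4|rd=2:2|pad=0:10 = 0x8800; little→ 00 88

00 C4 00 88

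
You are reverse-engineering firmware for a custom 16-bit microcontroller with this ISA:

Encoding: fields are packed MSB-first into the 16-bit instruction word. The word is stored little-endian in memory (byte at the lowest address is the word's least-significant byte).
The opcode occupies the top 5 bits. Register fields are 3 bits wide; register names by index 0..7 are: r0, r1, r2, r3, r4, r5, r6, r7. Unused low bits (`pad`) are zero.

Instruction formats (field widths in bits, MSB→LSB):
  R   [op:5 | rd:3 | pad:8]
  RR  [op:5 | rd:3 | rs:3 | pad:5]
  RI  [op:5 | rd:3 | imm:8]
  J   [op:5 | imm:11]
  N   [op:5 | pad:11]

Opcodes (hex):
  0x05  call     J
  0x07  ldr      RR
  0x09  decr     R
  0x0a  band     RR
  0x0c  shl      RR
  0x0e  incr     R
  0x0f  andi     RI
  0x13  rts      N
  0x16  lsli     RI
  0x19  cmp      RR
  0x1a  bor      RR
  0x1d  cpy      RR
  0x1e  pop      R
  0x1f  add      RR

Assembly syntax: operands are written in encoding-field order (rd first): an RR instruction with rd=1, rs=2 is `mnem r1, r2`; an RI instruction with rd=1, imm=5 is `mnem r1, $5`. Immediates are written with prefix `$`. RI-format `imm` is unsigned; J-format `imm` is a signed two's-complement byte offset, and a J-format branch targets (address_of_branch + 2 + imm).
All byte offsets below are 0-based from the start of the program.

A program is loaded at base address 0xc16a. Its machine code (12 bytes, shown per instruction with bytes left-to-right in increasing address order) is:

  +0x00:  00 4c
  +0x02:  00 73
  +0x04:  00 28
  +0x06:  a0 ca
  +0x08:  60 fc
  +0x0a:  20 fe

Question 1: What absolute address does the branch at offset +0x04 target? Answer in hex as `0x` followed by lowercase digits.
@+04  little-endian(00 28) = 0x2800
  top 5b → 0x5 → call [J]
  imm: (w>>0)&0x7ff=0x0 → $0
  target = base 0xc16a + off 0x04 + 2 + imm 0 = 0xc170

0xc170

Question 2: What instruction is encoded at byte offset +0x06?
cmp r2, r5

@+06  little-endian(a0 ca) = 0xcaa0
  top 5b → 0x19 → cmp [RR]
  rd: (w>>8)&0x7=0x2 → r2
  rs: (w>>5)&0x7=0x5 → r5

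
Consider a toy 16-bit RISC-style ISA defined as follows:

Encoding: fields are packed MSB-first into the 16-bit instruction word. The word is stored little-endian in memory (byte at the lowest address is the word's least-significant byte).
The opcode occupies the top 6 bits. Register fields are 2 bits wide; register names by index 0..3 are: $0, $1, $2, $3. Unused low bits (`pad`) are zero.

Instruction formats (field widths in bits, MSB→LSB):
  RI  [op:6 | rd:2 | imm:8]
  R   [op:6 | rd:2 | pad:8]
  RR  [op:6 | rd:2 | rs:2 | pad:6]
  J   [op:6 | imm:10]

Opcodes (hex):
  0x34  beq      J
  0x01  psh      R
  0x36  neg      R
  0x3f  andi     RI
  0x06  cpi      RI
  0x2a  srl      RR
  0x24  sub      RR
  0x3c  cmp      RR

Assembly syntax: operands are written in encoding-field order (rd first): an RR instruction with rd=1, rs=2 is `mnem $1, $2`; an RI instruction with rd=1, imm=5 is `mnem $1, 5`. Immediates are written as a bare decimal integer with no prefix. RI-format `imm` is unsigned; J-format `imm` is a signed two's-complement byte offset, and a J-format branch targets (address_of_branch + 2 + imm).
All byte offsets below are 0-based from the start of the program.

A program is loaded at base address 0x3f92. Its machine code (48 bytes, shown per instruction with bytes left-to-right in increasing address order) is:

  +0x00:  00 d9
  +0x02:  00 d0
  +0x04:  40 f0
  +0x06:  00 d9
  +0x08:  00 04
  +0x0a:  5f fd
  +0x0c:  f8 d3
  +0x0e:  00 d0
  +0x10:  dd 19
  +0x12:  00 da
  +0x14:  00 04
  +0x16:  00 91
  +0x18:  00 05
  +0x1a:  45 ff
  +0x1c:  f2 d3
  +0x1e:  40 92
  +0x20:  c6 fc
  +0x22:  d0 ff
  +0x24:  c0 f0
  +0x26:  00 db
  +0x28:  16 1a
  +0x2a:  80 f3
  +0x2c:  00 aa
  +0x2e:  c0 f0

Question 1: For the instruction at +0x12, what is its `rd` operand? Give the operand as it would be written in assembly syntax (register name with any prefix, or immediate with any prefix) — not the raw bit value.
off 0x12: read 00 da as little → 0xda00
  op=0xda00>>10=0x36 ⇒ neg (R)
  [9:8] rd=2 = $2

$2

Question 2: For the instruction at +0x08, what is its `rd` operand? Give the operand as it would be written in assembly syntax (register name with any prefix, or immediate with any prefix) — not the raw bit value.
$0

[08] 00 04 → 0x0400
  top 6b → 0x1 → psh [R]
  [9:8] rd=0 = $0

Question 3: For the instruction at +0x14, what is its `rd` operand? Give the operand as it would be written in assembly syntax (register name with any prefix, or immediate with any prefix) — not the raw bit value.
[14] 00 04 → 0x0400
  op=0x0400>>10=0x1 ⇒ psh (R)
  [9:8] rd=0 = $0

$0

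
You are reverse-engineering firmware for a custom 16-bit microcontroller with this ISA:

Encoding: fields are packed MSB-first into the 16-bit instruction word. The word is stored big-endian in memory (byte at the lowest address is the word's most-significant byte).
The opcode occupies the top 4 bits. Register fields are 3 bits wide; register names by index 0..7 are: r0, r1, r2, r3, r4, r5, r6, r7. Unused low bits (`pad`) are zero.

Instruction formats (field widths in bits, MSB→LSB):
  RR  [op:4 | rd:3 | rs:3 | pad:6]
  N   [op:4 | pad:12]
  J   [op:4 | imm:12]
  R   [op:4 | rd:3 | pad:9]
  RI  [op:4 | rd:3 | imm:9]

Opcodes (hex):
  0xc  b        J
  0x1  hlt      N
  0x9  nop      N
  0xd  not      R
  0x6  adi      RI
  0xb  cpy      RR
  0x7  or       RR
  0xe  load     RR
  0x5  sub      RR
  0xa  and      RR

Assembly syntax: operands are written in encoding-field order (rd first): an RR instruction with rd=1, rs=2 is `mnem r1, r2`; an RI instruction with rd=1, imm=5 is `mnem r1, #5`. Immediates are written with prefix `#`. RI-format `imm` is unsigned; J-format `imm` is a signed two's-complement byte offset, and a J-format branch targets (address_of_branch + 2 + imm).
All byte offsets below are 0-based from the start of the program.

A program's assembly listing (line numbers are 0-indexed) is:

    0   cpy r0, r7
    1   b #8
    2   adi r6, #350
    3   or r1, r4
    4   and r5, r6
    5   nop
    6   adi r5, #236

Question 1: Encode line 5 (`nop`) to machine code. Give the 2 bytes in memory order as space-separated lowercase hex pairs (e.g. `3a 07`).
90 00

L5: nop op=0x9:4|pad=0:12 ⇒ 0x9000 ⇒ big 90 00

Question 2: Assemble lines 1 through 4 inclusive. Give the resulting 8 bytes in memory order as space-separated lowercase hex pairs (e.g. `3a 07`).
1. b fields op=0xc:4|imm=8:12 → word c008h → c0 08
2. adi fields op=0x6:4|rd=6:3|imm=350:9 → word 6d5eh → 6d 5e
3. or fields op=0x7:4|rd=1:3|rs=4:3|pad=0:6 → word 7300h → 73 00
4. and fields op=0xa:4|rd=5:3|rs=6:3|pad=0:6 → word ab80h → ab 80

c0 08 6d 5e 73 00 ab 80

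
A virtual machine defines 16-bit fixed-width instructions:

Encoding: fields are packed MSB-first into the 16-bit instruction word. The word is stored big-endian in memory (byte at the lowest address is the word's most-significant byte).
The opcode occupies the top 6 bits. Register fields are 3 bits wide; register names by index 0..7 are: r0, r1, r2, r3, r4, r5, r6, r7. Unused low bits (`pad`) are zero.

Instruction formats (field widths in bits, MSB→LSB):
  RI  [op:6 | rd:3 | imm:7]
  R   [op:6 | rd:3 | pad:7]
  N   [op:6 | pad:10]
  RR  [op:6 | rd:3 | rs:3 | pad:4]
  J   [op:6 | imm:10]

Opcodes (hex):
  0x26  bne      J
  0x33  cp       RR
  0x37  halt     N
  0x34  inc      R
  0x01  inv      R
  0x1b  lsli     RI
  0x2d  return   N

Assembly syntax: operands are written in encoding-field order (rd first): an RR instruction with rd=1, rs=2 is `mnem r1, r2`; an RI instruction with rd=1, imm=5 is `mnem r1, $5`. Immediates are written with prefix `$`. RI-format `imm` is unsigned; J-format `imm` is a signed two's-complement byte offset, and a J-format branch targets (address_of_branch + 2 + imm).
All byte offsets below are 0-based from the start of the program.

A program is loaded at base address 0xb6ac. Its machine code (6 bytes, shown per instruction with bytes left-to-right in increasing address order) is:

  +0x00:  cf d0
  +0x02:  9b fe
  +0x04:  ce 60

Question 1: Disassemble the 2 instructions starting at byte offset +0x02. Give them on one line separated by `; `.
bne $-2; cp r4, r6

off 0x02: read 9b fe as big → 0x9bfe
  opcode bits[15:10]=0x26: bne/J
  imm@[9:0]=0x3fe (s10→-2) ⇒ $-2
off 0x04: read ce 60 as big → 0xce60
  opcode bits[15:10]=0x33: cp/RR
  rd@[9:7]=0x4 ⇒ r4
  rs@[6:4]=0x6 ⇒ r6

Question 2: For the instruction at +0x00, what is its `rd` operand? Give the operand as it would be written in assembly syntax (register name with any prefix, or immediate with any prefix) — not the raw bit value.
off 0x00: read cf d0 as big → 0xcfd0
  opcode bits[15:10]=0x33: cp/RR
  [9:7] rd=7 = r7
  [6:4] rs=5 = r5

r7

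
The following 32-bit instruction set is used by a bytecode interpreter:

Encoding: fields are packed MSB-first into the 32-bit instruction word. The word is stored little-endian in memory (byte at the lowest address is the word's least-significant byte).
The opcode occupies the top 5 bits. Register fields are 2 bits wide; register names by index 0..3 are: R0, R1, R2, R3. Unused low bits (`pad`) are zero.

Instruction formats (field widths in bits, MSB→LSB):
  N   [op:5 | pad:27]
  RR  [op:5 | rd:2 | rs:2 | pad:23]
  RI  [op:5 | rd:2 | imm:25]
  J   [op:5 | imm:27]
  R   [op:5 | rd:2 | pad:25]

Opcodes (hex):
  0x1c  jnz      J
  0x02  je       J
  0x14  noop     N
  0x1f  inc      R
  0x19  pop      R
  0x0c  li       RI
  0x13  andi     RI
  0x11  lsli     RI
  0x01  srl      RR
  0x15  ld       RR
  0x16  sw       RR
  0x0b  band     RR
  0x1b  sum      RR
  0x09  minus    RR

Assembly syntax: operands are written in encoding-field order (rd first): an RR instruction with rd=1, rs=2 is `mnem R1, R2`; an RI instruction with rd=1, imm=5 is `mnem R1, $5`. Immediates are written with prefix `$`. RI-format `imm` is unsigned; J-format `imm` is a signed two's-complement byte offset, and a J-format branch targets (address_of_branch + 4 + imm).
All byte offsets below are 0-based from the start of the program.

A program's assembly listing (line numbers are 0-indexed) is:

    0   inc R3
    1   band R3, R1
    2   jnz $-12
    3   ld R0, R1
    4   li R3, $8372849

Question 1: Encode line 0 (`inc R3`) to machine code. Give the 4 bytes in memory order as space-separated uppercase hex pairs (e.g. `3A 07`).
L0: inc op=0x1f:5|rd=3:2|pad=0:25 ⇒ 0xfe000000 ⇒ little 00 00 00 fe

00 00 00 FE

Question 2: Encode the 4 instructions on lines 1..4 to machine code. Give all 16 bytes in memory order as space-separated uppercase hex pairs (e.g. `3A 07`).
00 00 80 5E F4 FF FF E7 00 00 80 A8 71 C2 7F 66

1. band fields op=0xb:5|rd=3:2|rs=1:2|pad=0:23 → word 5e800000h → 00 00 80 5e
2. jnz fields op=0x1c:5|imm=-12:27 → word e7fffff4h → f4 ff ff e7
3. ld fields op=0x15:5|rd=0:2|rs=1:2|pad=0:23 → word a8800000h → 00 00 80 a8
4. li fields op=0xc:5|rd=3:2|imm=8372849:25 → word 667fc271h → 71 c2 7f 66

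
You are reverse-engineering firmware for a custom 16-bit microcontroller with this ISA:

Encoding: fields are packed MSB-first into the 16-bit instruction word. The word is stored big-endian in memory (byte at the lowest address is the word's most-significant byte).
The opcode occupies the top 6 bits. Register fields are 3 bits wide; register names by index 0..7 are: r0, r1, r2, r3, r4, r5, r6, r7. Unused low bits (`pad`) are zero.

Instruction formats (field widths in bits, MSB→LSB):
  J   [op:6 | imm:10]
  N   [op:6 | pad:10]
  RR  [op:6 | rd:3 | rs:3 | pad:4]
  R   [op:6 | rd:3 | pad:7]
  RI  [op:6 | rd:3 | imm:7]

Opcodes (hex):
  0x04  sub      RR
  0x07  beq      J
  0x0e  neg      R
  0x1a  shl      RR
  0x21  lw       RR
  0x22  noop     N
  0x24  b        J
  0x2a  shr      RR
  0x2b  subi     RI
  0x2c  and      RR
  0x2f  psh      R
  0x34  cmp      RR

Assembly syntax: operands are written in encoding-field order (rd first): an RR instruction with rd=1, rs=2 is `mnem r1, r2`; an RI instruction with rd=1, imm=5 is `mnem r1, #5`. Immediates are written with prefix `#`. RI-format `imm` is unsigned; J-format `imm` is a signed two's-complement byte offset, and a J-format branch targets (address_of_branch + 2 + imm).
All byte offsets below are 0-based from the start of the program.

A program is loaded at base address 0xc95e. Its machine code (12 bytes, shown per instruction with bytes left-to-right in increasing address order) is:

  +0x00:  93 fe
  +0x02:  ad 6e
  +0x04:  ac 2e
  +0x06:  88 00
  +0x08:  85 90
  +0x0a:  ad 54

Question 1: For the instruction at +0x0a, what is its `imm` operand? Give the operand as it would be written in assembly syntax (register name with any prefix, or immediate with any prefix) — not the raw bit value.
+0x0a: ad 54 ⇒ word 0xad54 (big)
  op=0xad54>>10=0x2b ⇒ subi (RI)
  [9:7] rd=2 = r2
  [6:0] imm=84 = #84

#84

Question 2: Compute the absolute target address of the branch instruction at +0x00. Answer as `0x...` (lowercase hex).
off 0x00: read 93 fe as big → 0x93fe
  opcode bits[15:10]=0x24: b/J
  imm@[9:0]=0x3fe (s10→-2) ⇒ #-2
  target = base 0xc95e + off 0x00 + 2 + imm -2 = 0xc95e

0xc95e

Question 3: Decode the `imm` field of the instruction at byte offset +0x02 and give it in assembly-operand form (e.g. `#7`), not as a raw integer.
#110

@+02  big-endian(ad 6e) = 0xad6e
  op=0xad6e>>10=0x2b ⇒ subi (RI)
  rd: (w>>7)&0x7=0x2 → r2
  imm: (w>>0)&0x7f=0x6e → #110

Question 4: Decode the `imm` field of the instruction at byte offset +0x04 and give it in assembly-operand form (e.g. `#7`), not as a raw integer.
#46

off 0x04: read ac 2e as big → 0xac2e
  top 6b → 0x2b → subi [RI]
  [9:7] rd=0 = r0
  [6:0] imm=46 = #46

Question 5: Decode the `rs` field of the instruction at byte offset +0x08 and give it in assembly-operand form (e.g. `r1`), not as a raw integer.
@+08  big-endian(85 90) = 0x8590
  op=0x8590>>10=0x21 ⇒ lw (RR)
  rd@[9:7]=0x3 ⇒ r3
  rs@[6:4]=0x1 ⇒ r1

r1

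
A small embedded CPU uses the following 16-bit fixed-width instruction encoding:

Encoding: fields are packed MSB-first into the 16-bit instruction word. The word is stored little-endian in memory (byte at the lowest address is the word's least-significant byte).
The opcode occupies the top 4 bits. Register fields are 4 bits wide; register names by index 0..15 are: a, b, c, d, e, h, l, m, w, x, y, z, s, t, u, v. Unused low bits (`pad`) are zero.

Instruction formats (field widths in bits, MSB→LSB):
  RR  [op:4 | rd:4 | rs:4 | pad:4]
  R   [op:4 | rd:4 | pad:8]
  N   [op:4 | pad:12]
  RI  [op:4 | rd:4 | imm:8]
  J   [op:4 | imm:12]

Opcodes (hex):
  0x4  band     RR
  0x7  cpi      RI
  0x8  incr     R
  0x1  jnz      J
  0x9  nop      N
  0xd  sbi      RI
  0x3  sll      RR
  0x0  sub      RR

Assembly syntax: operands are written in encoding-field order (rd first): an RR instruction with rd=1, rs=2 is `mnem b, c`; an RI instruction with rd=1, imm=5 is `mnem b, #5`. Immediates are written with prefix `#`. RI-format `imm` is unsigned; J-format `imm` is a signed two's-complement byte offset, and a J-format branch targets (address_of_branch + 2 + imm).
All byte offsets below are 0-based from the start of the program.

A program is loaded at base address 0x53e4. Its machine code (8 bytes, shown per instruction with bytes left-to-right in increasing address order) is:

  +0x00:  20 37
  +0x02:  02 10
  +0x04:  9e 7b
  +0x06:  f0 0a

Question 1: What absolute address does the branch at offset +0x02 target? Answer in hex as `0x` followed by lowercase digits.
0x53ea

[02] 02 10 → 0x1002
  op=0x1002>>12=0x1 ⇒ jnz (J)
  imm: (w>>0)&0xfff=0x2 → #2
  target = base 0x53e4 + off 0x02 + 2 + imm 2 = 0x53ea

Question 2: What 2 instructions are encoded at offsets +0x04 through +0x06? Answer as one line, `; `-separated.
[04] 9e 7b → 0x7b9e
  top 4b → 0x7 → cpi [RI]
  rd@[11:8]=0xb ⇒ z
  imm@[7:0]=0x9e ⇒ #158
[06] f0 0a → 0x0af0
  top 4b → 0x0 → sub [RR]
  rd@[11:8]=0xa ⇒ y
  rs@[7:4]=0xf ⇒ v

cpi z, #158; sub y, v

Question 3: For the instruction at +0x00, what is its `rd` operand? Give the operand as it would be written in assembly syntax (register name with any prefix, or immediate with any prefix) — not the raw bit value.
+0x00: 20 37 ⇒ word 0x3720 (little)
  top 4b → 0x3 → sll [RR]
  rd: (w>>8)&0xf=0x7 → m
  rs: (w>>4)&0xf=0x2 → c

m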